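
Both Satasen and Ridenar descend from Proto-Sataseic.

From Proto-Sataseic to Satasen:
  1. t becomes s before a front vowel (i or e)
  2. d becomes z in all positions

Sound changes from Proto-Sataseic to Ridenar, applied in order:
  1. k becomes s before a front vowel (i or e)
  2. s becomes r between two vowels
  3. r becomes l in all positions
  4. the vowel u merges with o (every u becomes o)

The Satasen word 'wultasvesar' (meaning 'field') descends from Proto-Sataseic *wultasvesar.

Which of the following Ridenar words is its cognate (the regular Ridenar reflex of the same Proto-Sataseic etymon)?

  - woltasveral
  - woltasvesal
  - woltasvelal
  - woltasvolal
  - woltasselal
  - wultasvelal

woltasvelal

Ridenar: start from *wultasvesar.
  rule 1: no change — wultasvesar
  rule 2 (rhotacism): wultasvesar → wultasverar
  rule 3 (unconditioned shift): wultasverar → wultasvelal
  rule 4 (vowel merger): wultasvelal → woltasvelal
  ⇒ Ridenar woltasvelal
The other candidates each miss or misapply at least one Ridenar change.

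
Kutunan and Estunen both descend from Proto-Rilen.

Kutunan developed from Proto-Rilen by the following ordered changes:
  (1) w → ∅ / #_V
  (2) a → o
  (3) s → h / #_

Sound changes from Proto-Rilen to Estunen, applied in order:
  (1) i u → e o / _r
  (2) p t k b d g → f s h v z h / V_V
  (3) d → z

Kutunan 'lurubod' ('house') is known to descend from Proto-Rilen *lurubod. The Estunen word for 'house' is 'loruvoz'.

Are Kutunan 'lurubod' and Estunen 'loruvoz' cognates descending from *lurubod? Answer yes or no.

yes

Derive the expected Estunen reflex of *lurubod:
Estunen: *lurubod > lorubod > loruvod > loruvoz  (by pre-rhotic lowering, intervocalic lenition, unconditioned shift)
Estunen 'loruvoz' matches the regular reflex exactly, so the pair is cognate.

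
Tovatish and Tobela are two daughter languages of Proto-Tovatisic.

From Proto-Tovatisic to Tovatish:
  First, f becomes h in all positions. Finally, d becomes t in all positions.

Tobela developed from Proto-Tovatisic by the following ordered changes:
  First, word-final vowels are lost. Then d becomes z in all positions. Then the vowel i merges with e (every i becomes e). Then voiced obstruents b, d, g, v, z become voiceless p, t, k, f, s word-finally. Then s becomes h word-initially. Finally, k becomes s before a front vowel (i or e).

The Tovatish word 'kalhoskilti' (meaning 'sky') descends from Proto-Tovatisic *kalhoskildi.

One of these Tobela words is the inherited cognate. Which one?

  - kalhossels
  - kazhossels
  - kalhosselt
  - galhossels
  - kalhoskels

Tobela: *kalhoskildi
  kalhoskildi → kalhoskild   [apocope]
  kalhoskild → kalhoskilz   [unconditioned shift]
  kalhoskilz → kalhoskelz   [vowel merger]
  kalhoskelz → kalhoskels   [final devoicing]
  kalhoskels (rule 5 does not apply)
  kalhoskels → kalhossels   [palatalisation]
  giving Tobela kalhossels.
Among the options, 'kalhossels' alone shows every Tobela change applied in order.

kalhossels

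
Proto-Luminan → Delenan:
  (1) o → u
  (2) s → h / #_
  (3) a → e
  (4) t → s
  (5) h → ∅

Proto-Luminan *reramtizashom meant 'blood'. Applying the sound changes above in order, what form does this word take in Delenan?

Delenan: *reramtizashom
  reramtizashom → reramtizashum   [vowel merger]
  reramtizashum (rule 2 does not apply)
  reramtizashum → reremtizeshum   [vowel merger]
  reremtizeshum → reremsizeshum   [unconditioned shift]
  reremsizeshum → reremsizesum   [h-loss]
  giving Delenan reremsizesum.

reremsizesum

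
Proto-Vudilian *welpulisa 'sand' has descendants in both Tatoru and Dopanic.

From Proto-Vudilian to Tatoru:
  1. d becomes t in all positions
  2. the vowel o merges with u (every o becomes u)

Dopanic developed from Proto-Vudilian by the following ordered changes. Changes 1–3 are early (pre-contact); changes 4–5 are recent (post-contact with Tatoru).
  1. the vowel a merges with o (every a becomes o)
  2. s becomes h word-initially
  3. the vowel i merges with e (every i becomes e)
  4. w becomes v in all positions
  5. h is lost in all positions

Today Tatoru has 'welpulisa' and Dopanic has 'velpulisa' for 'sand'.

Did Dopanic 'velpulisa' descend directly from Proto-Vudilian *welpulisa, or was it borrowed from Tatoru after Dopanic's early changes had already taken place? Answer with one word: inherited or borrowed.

If inherited, *welpulisa would pass through all of Dopanic's changes:
Dopanic: *welpulisa
  welpulisa → welpuliso   [vowel merger]
  welpuliso (rule 2 does not apply)
  welpuliso → welpuleso   [vowel merger]
  welpuleso → velpuleso   [unconditioned shift]
  velpuleso (rule 5 does not apply)
  giving Dopanic velpuleso.
If borrowed from Tatoru 'welpulisa' after the early changes, it would undergo only the recent ones:
  rule 4 (unconditioned shift): welpulisa → velpulisa
  rule 5 (h-loss): no change (velpulisa)
  ⇒ as a loan: velpulisa
Dopanic 'velpulisa' matches the loan outcome 'velpulisa', not the inherited 'velpuleso' — it skipped the early Dopanic changes, so it was borrowed from Tatoru.

borrowed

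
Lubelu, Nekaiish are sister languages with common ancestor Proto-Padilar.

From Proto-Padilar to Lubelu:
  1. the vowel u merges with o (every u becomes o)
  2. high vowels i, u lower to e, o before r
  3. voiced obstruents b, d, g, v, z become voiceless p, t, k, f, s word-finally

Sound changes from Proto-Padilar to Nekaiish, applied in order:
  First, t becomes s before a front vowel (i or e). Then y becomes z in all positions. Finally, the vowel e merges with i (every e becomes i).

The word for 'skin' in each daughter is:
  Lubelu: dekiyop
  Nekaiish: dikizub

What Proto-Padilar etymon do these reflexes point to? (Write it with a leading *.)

*dekiyub

Position 6: Lubelu has o, Nekaiish has u. Nekaiish preserves u here (none of its changes turn any other segment into u), so the proto-segment is *u.
Position 2: Lubelu has e, Nekaiish has i. Taking the neighbouring segments as reconstructed: Lubelu e can only go back to *e; Nekaiish i could go back to *e or *i — the one source consistent with every daughter is *e.
Verify the candidate proto-form against each daughter:
Lubelu: *dekiyub
  dekiyub → dekiyob   [vowel merger]
  dekiyob (rule 2 does not apply)
  dekiyob → dekiyop   [final devoicing]
  giving Lubelu dekiyop.
Nekaiish: *dekiyub
  dekiyub (rule 1 does not apply)
  dekiyub → dekizub   [unconditioned shift]
  dekizub → dikizub   [vowel merger]
  giving Nekaiish dikizub.
No other proto-form is consistent with every reflex, so the reconstruction is *dekiyub.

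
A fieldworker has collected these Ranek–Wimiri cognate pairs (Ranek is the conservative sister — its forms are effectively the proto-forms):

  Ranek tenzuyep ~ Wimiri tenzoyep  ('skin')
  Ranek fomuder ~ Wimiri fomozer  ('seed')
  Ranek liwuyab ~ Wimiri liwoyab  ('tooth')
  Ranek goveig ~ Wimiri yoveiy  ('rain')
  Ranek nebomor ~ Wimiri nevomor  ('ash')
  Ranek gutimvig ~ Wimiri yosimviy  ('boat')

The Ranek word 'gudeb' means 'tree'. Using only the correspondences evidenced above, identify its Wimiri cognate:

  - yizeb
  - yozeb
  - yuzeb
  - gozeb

gutimvig ~ yosimviy — Ranek g corresponds to Wimiri y word-initially before a back vowel.
tenzuyep ~ tenzoyep, fomuder ~ fomozer — Ranek u corresponds to Wimiri o after a consonant, before a consonant other than r, m, n, p, b, f, v.
fomuder ~ fomozer — Ranek d corresponds to Wimiri z between vowels (before a front vowel).
Applying these to Ranek 'gudeb':
  gudeb → yudeb   (g→y word-initially before a back vowel)
  yudeb → yodeb   (u→o after a consonant, before a consonant other than r, m, n, p, b, f, v)
  yodeb → yozeb   (d→z between vowels (before a front vowel))
So the Wimiri cognate is 'yozeb'.

yozeb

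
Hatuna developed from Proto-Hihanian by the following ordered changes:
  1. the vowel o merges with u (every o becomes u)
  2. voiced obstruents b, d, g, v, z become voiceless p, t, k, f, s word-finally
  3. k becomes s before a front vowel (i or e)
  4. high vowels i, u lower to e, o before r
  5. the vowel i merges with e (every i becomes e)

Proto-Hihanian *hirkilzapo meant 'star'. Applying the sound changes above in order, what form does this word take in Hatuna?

herselzapu

Hatuna: *hirkilzapo > hirkilzapu > hirsilzapu > hersilzapu > herselzapu  (by vowel merger, palatalisation, pre-rhotic lowering, vowel merger)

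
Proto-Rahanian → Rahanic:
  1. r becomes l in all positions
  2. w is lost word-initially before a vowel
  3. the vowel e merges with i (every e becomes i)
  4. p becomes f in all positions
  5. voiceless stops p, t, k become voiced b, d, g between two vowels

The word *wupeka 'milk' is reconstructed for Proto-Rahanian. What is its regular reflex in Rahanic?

ufiga

Rahanic: *wupeka > upeka > upika > ufika > ufiga  (by glide loss, vowel merger, unconditioned shift, intervocalic voicing)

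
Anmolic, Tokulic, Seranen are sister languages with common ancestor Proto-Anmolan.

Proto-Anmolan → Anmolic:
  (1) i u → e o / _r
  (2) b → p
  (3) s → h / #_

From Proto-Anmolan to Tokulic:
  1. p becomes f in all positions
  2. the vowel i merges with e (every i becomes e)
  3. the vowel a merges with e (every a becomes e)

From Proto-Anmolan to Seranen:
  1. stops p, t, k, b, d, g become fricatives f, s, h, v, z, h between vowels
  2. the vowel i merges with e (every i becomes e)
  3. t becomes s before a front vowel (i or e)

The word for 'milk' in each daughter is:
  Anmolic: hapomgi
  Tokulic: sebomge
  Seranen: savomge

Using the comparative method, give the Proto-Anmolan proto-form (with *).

*sabomgi

Position 7: Anmolic has i, Tokulic has e, Seranen has e. Anmolic preserves i here (none of its changes turn any other segment into i), so the proto-segment is *i.
Position 1: Anmolic has h, Tokulic has s, Seranen has s. Tokulic preserves s here (none of its changes turn any other segment into s), so the proto-segment is *s.
This points to *sabomgi. Verify forward in each daughter:
Anmolic: *sabomgi > sapomgi > hapomgi  (by unconditioned shift, debuccalisation)
Tokulic: *sabomgi
  sabomgi (rule 1 does not apply)
  sabomgi → sabomge   [vowel merger]
  sabomge → sebomge   [vowel merger]
  giving Tokulic sebomge.
Seranen: *sabomgi > savomgi > savomge  (by intervocalic lenition, vowel merger)
No other proto-form is consistent with every reflex, so the reconstruction is *sabomgi.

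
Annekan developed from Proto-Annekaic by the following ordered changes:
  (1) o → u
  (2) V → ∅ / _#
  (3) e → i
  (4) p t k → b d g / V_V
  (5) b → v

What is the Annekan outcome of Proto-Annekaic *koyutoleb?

kuyuduliv

Annekan: *koyutoleb > kuyutuleb > kuyutulib > kuyudulib > kuyuduliv  (by vowel merger, vowel merger, intervocalic voicing, unconditioned shift)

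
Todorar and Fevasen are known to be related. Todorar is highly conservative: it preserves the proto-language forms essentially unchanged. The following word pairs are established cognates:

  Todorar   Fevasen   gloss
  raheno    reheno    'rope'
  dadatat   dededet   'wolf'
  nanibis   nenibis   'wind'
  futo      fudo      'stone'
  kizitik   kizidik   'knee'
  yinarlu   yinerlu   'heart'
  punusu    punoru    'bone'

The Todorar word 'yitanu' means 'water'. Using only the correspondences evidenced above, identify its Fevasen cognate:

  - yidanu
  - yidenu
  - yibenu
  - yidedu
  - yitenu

dadatat ~ dededet — Todorar t corresponds to Fevasen d between vowels (before a back vowel).
nanibis ~ nenibis — Todorar a corresponds to Fevasen e after a consonant, before a nasal.
Applying these to Todorar 'yitanu':
  yitanu → yidanu   (t→d between vowels (before a back vowel))
  yidanu → yidenu   (a→e after a consonant, before a nasal)
So the Fevasen cognate is 'yidenu'.

yidenu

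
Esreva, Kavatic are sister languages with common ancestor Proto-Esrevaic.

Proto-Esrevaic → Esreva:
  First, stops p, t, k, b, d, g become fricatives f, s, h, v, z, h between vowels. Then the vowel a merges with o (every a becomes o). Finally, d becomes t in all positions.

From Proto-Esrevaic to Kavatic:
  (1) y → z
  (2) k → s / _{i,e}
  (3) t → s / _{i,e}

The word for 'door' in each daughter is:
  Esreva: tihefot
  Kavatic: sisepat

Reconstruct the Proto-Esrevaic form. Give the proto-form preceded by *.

*tikepat

Position 6: Esreva has o, Kavatic has a. Kavatic preserves a here (none of its changes turn any other segment into a), so the proto-segment is *a.
Position 1: Esreva has t, Kavatic has s. Taking the neighbouring segments as reconstructed: Esreva t could go back to *t or *d; Kavatic s could go back to *t or *k or *s — the one source consistent with every daughter is *t.
Verify the candidate proto-form against each daughter:
Esreva: *tikepat > tihefat > tihefot  (by intervocalic lenition, vowel merger)
Kavatic: start from *tikepat.
  rule 1: no change — tikepat
  rule 2 (palatalisation): tikepat → tisepat
  rule 3 (palatalisation): tisepat → sisepat
  ⇒ Kavatic sisepat
Only *tikepat yields all of Esreva tihefot, Kavatic sisepat.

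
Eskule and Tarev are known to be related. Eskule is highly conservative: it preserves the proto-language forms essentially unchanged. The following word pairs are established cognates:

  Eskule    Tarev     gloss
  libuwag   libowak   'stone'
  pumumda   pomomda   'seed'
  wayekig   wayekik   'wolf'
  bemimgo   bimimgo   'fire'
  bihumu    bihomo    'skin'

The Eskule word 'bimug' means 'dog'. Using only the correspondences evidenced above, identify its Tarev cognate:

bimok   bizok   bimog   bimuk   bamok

bimok

libuwag ~ libowak — Eskule u corresponds to Tarev o after a consonant, before a consonant other than r, m, n, p, b, f, v.
libuwag ~ libowak, wayekig ~ wayekik — Eskule g corresponds to Tarev k word-finally.
Applying these to Eskule 'bimug':
  bimug → bimog   (u→o after a consonant, before a consonant other than r, m, n, p, b, f, v)
  bimog → bimok   (g→k word-finally)
So the Tarev cognate is 'bimok'.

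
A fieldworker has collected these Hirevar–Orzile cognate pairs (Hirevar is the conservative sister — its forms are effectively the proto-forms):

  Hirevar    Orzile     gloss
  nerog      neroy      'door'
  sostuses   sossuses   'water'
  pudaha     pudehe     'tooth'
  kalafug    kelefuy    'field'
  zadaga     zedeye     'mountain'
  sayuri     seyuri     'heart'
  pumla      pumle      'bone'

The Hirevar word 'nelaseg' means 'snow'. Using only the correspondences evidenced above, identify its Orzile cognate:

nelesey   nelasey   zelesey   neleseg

nelesey

pudaha ~ pudehe, kalafug ~ kelefuy — Hirevar a corresponds to Orzile e after a consonant, before a consonant other than r, m, n, p, b, f, v.
nerog ~ neroy, kalafug ~ kelefuy — Hirevar g corresponds to Orzile y word-finally.
Applying these to Hirevar 'nelaseg':
  nelaseg → neleseg   (a→e after a consonant, before a consonant other than r, m, n, p, b, f, v)
  neleseg → nelesey   (g→y word-finally)
So the Orzile cognate is 'nelesey'.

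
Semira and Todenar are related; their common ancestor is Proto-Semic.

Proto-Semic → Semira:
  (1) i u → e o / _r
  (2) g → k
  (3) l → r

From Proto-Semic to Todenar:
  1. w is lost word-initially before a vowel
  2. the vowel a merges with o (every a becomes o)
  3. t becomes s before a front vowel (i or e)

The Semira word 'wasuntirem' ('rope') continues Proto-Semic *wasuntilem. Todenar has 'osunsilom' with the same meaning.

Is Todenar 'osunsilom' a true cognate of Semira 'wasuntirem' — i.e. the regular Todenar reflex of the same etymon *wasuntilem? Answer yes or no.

Derive the expected Todenar reflex of *wasuntilem:
Todenar: start from *wasuntilem.
  rule 1 (glide loss): wasuntilem → asuntilem
  rule 2 (vowel merger): asuntilem → osuntilem
  rule 3 (palatalisation): osuntilem → osunsilem
  ⇒ Todenar osunsilem
The regular Todenar reflex would be 'osunsilem', but the attested form is 'osunsilom'. The correspondence is irregular, so they are not cognates (the Todenar form has a different source).

no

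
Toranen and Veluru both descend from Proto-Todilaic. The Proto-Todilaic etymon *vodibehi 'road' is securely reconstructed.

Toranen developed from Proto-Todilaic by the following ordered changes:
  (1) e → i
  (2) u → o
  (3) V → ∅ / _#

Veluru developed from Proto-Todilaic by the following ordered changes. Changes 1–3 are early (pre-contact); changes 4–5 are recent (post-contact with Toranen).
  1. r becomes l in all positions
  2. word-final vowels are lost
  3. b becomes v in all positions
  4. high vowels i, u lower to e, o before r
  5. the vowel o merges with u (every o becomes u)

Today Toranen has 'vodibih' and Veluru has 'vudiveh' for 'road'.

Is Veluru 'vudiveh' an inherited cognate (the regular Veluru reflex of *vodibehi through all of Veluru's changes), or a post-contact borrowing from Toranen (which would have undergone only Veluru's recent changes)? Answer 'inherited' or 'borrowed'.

inherited

If inherited, *vodibehi would pass through all of Veluru's changes:
Veluru: start from *vodibehi.
  rule 1: no change — vodibehi
  rule 2 (apocope): vodibehi → vodibeh
  rule 3 (unconditioned shift): vodibeh → vodiveh
  rule 4: no change — vodiveh
  rule 5 (vowel merger): vodiveh → vudiveh
  ⇒ Veluru vudiveh
If borrowed from Toranen 'vodibih' after the early changes, it would undergo only the recent ones:
  rule 4 (pre-rhotic lowering): no change (vodibih)
  rule 5 (vowel merger): vodibih → vudibih
  ⇒ as a loan: vudibih
Veluru 'vudiveh' matches the inherited outcome exactly, so it is an inherited cognate, not a loan.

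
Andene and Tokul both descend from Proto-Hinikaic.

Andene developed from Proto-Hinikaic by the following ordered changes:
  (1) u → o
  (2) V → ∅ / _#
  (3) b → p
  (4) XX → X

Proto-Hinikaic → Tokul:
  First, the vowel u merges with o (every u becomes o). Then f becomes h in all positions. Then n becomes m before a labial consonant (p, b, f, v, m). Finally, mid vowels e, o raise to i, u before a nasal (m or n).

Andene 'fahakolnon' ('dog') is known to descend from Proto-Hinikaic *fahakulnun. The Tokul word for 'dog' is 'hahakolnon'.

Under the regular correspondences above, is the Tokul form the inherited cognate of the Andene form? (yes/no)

no

Derive the expected Tokul reflex of *fahakulnun:
Tokul: start from *fahakulnun.
  rule 1 (vowel merger): fahakulnun → fahakolnon
  rule 2 (unconditioned shift): fahakolnon → hahakolnon
  rule 3: no change — hahakolnon
  rule 4 (pre-nasal raising): hahakolnon → hahakolnun
  ⇒ Tokul hahakolnun
The regular Tokul reflex would be 'hahakolnun', but the attested form is 'hahakolnon'. The correspondence is irregular, so they are not cognates (the Tokul form has a different source).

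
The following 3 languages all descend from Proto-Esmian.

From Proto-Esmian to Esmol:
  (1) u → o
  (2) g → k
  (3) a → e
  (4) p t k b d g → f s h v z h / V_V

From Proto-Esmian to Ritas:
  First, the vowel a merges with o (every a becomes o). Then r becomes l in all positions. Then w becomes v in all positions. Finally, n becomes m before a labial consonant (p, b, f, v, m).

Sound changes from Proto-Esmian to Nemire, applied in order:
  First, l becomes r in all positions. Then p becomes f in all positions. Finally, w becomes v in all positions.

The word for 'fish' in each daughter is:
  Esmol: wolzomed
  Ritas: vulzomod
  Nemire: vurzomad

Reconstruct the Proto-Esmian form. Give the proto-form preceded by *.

*wulzomad

Position 1: Esmol has w, Ritas has v, Nemire has v. Esmol preserves w here (none of its changes turn any other segment into w), so the proto-segment is *w.
Position 7: Esmol has e, Ritas has o, Nemire has a. Nemire preserves a here (none of its changes turn any other segment into a), so the proto-segment is *a.
This points to *wulzomad. Verify forward in each daughter:
Esmol: *wulzomad
  wulzomad → wolzomad   [vowel merger]
  wolzomad (rule 2 does not apply)
  wolzomad → wolzomed   [vowel merger]
  wolzomed (rule 4 does not apply)
  giving Esmol wolzomed.
Ritas: start from *wulzomad.
  rule 1 (vowel merger): wulzomad → wulzomod
  rule 2: no change — wulzomod
  rule 3 (unconditioned shift): wulzomod → vulzomod
  rule 4: no change — vulzomod
  ⇒ Ritas vulzomod
Nemire: start from *wulzomad.
  rule 1 (unconditioned shift): wulzomad → wurzomad
  rule 2: no change — wurzomad
  rule 3 (unconditioned shift): wurzomad → vurzomad
  ⇒ Nemire vurzomad
No other proto-form is consistent with every reflex, so the reconstruction is *wulzomad.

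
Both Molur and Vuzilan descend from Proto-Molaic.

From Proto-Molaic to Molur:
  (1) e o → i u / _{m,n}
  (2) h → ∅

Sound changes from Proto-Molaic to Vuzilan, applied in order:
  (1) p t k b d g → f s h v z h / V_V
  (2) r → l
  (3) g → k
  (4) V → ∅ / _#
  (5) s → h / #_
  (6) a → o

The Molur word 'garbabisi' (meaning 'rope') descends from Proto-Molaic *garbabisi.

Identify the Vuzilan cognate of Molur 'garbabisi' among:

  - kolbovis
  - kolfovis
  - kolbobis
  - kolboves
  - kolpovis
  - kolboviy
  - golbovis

kolbovis

Vuzilan: start from *garbabisi.
  rule 1 (intervocalic lenition): garbabisi → garbavisi
  rule 2 (unconditioned shift): garbavisi → galbavisi
  rule 3 (unconditioned shift): galbavisi → kalbavisi
  rule 4 (apocope): kalbavisi → kalbavis
  rule 5: no change — kalbavis
  rule 6 (vowel merger): kalbavis → kolbovis
  ⇒ Vuzilan kolbovis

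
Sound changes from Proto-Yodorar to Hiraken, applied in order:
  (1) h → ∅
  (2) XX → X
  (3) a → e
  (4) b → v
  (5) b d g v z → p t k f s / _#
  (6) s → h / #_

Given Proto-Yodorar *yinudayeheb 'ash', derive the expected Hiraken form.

yinudeyef

Hiraken: *yinudayeheb > yinudayeeb > yinudayeb > yinudeyeb > yinudeyev > yinudeyef  (by h-loss, degemination, vowel merger, unconditioned shift, final devoicing)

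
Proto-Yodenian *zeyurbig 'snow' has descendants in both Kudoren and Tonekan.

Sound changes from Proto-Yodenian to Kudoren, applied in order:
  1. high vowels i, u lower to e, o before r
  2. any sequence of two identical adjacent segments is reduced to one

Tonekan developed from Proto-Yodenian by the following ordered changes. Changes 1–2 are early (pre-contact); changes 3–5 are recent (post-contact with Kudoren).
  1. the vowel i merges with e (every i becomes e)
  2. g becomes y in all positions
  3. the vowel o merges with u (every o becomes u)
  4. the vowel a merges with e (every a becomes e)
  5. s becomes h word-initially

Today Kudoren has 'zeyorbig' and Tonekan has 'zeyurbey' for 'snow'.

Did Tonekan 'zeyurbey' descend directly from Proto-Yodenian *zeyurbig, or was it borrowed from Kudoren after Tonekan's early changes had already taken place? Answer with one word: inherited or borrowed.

inherited

If inherited, *zeyurbig would pass through all of Tonekan's changes:
Tonekan: start from *zeyurbig.
  rule 1 (vowel merger): zeyurbig → zeyurbeg
  rule 2 (unconditioned shift): zeyurbeg → zeyurbey
  rule 3: no change — zeyurbey
  rule 4: no change — zeyurbey
  rule 5: no change — zeyurbey
  ⇒ Tonekan zeyurbey
If borrowed from Kudoren 'zeyorbig' after the early changes, it would undergo only the recent ones:
  rule 3 (vowel merger): zeyorbig → zeyurbig
  rule 4 (vowel merger): no change (zeyurbig)
  rule 5 (debuccalisation): no change (zeyurbig)
  ⇒ as a loan: zeyurbig
Tonekan 'zeyurbey' matches the inherited outcome exactly, so it is an inherited cognate, not a loan.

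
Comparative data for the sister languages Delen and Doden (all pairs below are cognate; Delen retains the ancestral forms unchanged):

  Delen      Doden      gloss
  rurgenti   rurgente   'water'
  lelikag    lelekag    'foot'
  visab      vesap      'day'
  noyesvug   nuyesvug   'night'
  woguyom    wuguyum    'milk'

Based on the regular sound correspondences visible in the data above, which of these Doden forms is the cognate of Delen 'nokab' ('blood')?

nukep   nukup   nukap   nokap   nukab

noyesvug ~ nuyesvug, woguyom ~ wuguyum — Delen o corresponds to Doden u after a consonant, before a consonant other than r, m, n, p, b, f, v.
visab ~ vesap — Delen b corresponds to Doden p word-finally.
Applying these to Delen 'nokab':
  nokab → nukab   (o→u after a consonant, before a consonant other than r, m, n, p, b, f, v)
  nukab → nukap   (b→p word-finally)
So the Doden cognate is 'nukap'.

nukap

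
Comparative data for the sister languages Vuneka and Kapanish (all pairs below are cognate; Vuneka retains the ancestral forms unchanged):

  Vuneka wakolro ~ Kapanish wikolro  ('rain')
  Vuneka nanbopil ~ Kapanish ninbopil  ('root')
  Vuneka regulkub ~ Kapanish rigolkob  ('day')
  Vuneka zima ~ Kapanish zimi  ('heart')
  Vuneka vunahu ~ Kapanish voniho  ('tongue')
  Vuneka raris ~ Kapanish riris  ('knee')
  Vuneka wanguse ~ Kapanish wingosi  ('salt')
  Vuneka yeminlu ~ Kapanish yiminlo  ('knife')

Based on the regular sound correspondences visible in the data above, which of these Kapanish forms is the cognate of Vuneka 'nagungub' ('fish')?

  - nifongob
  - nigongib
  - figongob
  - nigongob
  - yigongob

nigongob

wakolro ~ wikolro, vunahu ~ voniho — Vuneka a corresponds to Kapanish i after a consonant, before a consonant other than r, m, n, p, b, f, v.
vunahu ~ voniho — Vuneka u corresponds to Kapanish o after a consonant, before a nasal.
regulkub ~ rigolkob — Vuneka u corresponds to Kapanish o after a consonant, before a labial obstruent.
Applying these to Vuneka 'nagungub':
  nagungub → nigungub   (a→i after a consonant, before a consonant other than r, m, n, p, b, f, v)
  nigungub → nigongub   (u→o after a consonant, before a nasal)
  nigongub → nigongob   (u→o after a consonant, before a labial obstruent)
So the Kapanish cognate is 'nigongob'.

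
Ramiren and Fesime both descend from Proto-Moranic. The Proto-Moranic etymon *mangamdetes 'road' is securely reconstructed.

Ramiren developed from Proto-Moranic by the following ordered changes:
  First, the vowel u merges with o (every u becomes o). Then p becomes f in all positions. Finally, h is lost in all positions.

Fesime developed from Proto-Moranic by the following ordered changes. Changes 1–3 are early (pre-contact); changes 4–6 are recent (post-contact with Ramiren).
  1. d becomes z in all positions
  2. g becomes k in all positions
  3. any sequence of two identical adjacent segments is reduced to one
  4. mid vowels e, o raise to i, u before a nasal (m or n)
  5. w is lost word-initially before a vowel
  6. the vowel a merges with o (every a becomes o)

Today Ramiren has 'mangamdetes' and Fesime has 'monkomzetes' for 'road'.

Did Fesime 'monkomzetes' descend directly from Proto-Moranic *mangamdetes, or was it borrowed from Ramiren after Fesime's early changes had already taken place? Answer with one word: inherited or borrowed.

inherited

If inherited, *mangamdetes would pass through all of Fesime's changes:
Fesime: *mangamdetes
  mangamdetes → mangamzetes   [unconditioned shift]
  mangamzetes → mankamzetes   [unconditioned shift]
  mankamzetes (rule 3 does not apply)
  mankamzetes (rule 4 does not apply)
  mankamzetes (rule 5 does not apply)
  mankamzetes → monkomzetes   [vowel merger]
  giving Fesime monkomzetes.
If borrowed from Ramiren 'mangamdetes' after the early changes, it would undergo only the recent ones:
  rule 4 (pre-nasal raising): no change (mangamdetes)
  rule 5 (glide loss): no change (mangamdetes)
  rule 6 (vowel merger): mangamdetes → mongomdetes
  ⇒ as a loan: mongomdetes
Fesime 'monkomzetes' matches the inherited outcome exactly, so it is an inherited cognate, not a loan.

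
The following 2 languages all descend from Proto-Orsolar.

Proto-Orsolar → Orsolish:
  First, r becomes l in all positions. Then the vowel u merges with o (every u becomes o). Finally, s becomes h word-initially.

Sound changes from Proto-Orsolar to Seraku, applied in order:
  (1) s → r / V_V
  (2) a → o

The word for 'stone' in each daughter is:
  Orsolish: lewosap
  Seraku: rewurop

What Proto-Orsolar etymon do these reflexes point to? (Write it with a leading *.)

Position 4: Orsolish has o, Seraku has u. Seraku preserves u here (none of its changes turn any other segment into u), so the proto-segment is *u.
Position 5: Orsolish has s, Seraku has r. Orsolish preserves s here (none of its changes turn any other segment into s), so the proto-segment is *s.
This points to *rewusap. Verify forward in each daughter:
Orsolish: start from *rewusap.
  rule 1 (unconditioned shift): rewusap → lewusap
  rule 2 (vowel merger): lewusap → lewosap
  rule 3: no change — lewosap
  ⇒ Orsolish lewosap
Seraku: start from *rewusap.
  rule 1 (rhotacism): rewusap → rewurap
  rule 2 (vowel merger): rewurap → rewurop
  ⇒ Seraku rewurop
Only *rewusap yields all of Orsolish lewosap, Seraku rewurop.

*rewusap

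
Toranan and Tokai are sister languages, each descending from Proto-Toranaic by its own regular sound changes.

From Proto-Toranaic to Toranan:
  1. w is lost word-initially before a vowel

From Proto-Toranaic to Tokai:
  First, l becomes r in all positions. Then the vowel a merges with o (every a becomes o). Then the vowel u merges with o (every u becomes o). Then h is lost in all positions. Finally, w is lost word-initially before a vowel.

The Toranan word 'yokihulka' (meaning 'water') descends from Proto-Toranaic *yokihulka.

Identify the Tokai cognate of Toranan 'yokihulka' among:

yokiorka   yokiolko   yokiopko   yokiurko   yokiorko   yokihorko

Tokai: *yokihulka
  yokihulka → yokihurka   [unconditioned shift]
  yokihurka → yokihurko   [vowel merger]
  yokihurko → yokihorko   [vowel merger]
  yokihorko → yokiorko   [h-loss]
  yokiorko (rule 5 does not apply)
  giving Tokai yokiorko.
The other candidates each miss or misapply at least one Tokai change.

yokiorko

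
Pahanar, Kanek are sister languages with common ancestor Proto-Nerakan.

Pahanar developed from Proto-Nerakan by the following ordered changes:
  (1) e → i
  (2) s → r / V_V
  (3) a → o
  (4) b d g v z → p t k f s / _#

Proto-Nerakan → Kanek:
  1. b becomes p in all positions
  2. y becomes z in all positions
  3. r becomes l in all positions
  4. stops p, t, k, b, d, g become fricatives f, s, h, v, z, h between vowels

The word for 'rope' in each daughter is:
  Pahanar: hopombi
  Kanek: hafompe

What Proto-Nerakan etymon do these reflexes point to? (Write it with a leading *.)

Position 7: Pahanar has i, Kanek has e. Kanek preserves e here (none of its changes turn any other segment into e), so the proto-segment is *e.
Position 2: Pahanar has o, Kanek has a. Kanek preserves a here (none of its changes turn any other segment into a), so the proto-segment is *a.
Position 3: Pahanar has p, Kanek has f. Taking the neighbouring segments as reconstructed: Pahanar p can only go back to *p; Kanek f could go back to *p or *b or *f — the one source consistent with every daughter is *p.
This points to *hapombe. Verify forward in each daughter:
Pahanar: start from *hapombe.
  rule 1 (vowel merger): hapombe → hapombi
  rule 2: no change — hapombi
  rule 3 (vowel merger): hapombi → hopombi
  rule 4: no change — hopombi
  ⇒ Pahanar hopombi
Kanek: *hapombe > hapompe > hafompe  (by unconditioned shift, intervocalic lenition)
Only *hapombe yields all of Pahanar hopombi, Kanek hafompe.

*hapombe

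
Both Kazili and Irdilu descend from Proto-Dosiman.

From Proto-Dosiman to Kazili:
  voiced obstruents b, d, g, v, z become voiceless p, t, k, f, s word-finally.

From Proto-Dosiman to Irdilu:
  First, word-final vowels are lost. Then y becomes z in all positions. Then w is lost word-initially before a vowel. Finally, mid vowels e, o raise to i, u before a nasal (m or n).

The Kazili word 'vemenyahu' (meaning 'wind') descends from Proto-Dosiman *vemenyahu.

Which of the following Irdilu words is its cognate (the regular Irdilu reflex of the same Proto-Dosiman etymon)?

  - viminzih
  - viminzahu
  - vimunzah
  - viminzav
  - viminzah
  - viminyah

viminzah

Irdilu: *vemenyahu
  vemenyahu → vemenyah   [apocope]
  vemenyah → vemenzah   [unconditioned shift]
  vemenzah (rule 3 does not apply)
  vemenzah → viminzah   [pre-nasal raising]
  giving Irdilu viminzah.
Among the options, 'viminzah' alone shows every Irdilu change applied in order.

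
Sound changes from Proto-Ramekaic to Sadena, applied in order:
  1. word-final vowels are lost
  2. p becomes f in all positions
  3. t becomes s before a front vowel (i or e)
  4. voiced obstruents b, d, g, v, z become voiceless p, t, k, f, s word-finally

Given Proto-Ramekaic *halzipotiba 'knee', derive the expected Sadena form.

halzifosip

Sadena: start from *halzipotiba.
  rule 1 (apocope): halzipotiba → halzipotib
  rule 2 (unconditioned shift): halzipotib → halzifotib
  rule 3 (palatalisation): halzifotib → halzifosib
  rule 4 (final devoicing): halzifosib → halzifosip
  ⇒ Sadena halzifosip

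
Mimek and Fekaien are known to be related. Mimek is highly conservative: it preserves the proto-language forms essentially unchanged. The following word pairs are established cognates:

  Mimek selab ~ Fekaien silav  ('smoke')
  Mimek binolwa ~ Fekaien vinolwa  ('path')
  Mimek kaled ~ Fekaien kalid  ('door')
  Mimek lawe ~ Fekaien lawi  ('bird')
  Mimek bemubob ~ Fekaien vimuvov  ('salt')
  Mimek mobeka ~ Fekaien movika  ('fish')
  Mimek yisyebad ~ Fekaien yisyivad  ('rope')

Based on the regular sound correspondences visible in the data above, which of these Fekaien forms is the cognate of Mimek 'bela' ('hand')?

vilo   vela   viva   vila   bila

vila

bemubob ~ vimuvov — Mimek b corresponds to Fekaien v word-initially before a front vowel.
selab ~ silav, kaled ~ kalid — Mimek e corresponds to Fekaien i after a consonant, before a consonant other than r, m, n, p, b, f, v.
Applying these to Mimek 'bela':
  bela → vela   (b→v word-initially before a front vowel)
  vela → vila   (e→i after a consonant, before a consonant other than r, m, n, p, b, f, v)
So the Fekaien cognate is 'vila'.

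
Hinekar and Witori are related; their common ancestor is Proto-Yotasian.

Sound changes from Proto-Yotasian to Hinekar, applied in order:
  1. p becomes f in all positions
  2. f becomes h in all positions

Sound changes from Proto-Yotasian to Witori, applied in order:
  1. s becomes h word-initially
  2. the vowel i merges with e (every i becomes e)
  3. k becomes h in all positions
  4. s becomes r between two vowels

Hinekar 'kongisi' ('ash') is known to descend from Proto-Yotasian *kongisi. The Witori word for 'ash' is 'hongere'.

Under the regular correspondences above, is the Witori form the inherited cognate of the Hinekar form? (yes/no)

yes

Derive the expected Witori reflex of *kongisi:
Witori: *kongisi > kongese > hongese > hongere  (by vowel merger, unconditioned shift, rhotacism)
Witori 'hongere' matches the regular reflex exactly, so the pair is cognate.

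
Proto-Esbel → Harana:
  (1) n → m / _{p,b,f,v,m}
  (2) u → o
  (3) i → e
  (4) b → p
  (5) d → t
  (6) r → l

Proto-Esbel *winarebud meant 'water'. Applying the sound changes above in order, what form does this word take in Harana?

wenalepot

Harana: *winarebud > winarebod > wenarebod > wenarepod > wenarepot > wenalepot  (by vowel merger, vowel merger, unconditioned shift, unconditioned shift, unconditioned shift)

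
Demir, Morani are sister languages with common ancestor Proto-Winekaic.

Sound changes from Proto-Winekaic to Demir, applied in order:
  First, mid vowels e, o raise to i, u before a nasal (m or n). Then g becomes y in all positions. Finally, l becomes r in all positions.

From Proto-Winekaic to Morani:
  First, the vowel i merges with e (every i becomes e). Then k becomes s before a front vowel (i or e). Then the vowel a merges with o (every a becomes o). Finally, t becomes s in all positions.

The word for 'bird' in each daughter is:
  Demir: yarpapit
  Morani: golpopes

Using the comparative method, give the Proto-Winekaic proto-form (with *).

Position 2: Demir has a, Morani has o. Demir preserves a here (none of its changes turn any other segment into a), so the proto-segment is *a.
Position 7: Demir has i, Morani has e. Taking the neighbouring segments as reconstructed: Demir i can only go back to *i; Morani e could go back to *e or *i — the one source consistent with every daughter is *i.
Verify the candidate proto-form against each daughter:
Demir: *galpapit
  galpapit (rule 1 does not apply)
  galpapit → yalpapit   [unconditioned shift]
  yalpapit → yarpapit   [unconditioned shift]
  giving Demir yarpapit.
Morani: start from *galpapit.
  rule 1 (vowel merger): galpapit → galpapet
  rule 2: no change — galpapet
  rule 3 (vowel merger): galpapet → golpopet
  rule 4 (unconditioned shift): golpopet → golpopes
  ⇒ Morani golpopes
*galpapit is the unique common source.

*galpapit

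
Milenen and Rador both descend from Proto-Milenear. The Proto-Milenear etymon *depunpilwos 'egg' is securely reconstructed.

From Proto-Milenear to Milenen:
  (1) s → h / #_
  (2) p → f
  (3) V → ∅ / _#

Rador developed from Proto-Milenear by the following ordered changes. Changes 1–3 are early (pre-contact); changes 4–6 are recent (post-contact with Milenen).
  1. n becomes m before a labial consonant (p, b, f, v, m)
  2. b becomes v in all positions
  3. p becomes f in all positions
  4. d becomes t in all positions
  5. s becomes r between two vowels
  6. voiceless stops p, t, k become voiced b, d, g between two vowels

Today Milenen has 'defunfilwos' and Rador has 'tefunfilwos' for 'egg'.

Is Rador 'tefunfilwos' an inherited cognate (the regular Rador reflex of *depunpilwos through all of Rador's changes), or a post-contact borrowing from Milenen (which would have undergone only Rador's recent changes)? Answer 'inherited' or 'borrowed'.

If inherited, *depunpilwos would pass through all of Rador's changes:
Rador: *depunpilwos
  depunpilwos → depumpilwos   [nasal place assimilation]
  depumpilwos (rule 2 does not apply)
  depumpilwos → defumfilwos   [unconditioned shift]
  defumfilwos → tefumfilwos   [unconditioned shift]
  tefumfilwos (rule 5 does not apply)
  tefumfilwos (rule 6 does not apply)
  giving Rador tefumfilwos.
If borrowed from Milenen 'defunfilwos' after the early changes, it would undergo only the recent ones:
  rule 4 (unconditioned shift): defunfilwos → tefunfilwos
  rule 5 (rhotacism): no change (tefunfilwos)
  rule 6 (intervocalic voicing): no change (tefunfilwos)
  ⇒ as a loan: tefunfilwos
Rador 'tefunfilwos' matches the loan outcome 'tefunfilwos', not the inherited 'tefumfilwos' — it skipped the early Rador changes, so it was borrowed from Milenen.

borrowed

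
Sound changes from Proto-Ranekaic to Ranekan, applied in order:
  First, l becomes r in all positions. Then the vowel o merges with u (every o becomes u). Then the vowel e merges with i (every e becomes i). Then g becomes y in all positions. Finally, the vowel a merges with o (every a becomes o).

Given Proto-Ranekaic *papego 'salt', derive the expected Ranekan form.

Ranekan: start from *papego.
  rule 1: no change — papego
  rule 2 (vowel merger): papego → papegu
  rule 3 (vowel merger): papegu → papigu
  rule 4 (unconditioned shift): papigu → papiyu
  rule 5 (vowel merger): papiyu → popiyu
  ⇒ Ranekan popiyu

popiyu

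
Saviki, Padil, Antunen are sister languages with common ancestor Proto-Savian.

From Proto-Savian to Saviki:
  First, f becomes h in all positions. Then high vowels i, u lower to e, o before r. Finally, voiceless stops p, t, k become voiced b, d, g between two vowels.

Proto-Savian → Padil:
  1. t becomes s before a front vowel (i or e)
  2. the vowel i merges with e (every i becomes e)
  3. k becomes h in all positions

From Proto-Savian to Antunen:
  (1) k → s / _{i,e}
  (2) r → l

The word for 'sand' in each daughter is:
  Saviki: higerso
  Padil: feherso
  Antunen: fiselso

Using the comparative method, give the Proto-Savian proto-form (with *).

Position 1: Saviki has h, Padil has f, Antunen has f. Padil preserves f here (none of its changes turn any other segment into f), so the proto-segment is *f.
Position 2: Saviki has i, Padil has e, Antunen has i. Saviki preserves i here (none of its changes turn any other segment into i), so the proto-segment is *i.
Continuing position by position gives *fikerso; check it forward:
Saviki: *fikerso > hikerso > higerso  (by unconditioned shift, intervocalic voicing)
Padil: *fikerso > fekerso > feherso  (by vowel merger, unconditioned shift)
Antunen: *fikerso
  fikerso → fiserso   [palatalisation]
  fiserso → fiselso   [unconditioned shift]
  giving Antunen fiselso.
Only *fikerso yields all of Saviki higerso, Padil feherso, Antunen fiselso.

*fikerso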